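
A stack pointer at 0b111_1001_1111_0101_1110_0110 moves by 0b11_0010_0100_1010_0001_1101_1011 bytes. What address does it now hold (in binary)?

Add column by column in base 2, right to left:
  0+1 = 1
  1+1 = 0 carry 1
  1+0+1 = 0 carry 1
  0+1+1 = 0 carry 1
  0+1+1 = 0 carry 1
  1+0+1 = 0 carry 1
  1+1+1 = 1 carry 1
  1+1+1 = 1 carry 1
  1+1+1 = 1 carry 1
  0+0+1 = 1
  1+0 = 1
  0+0 = 0
  1+0 = 1
  1+1 = 0 carry 1
  1+0+1 = 0 carry 1
  1+1+1 = 1 carry 1
  1+0+1 = 0 carry 1
  0+0+1 = 1
  0+1 = 1
  1+0 = 1
  1+0 = 1
  1+1 = 0 carry 1
  1+0+1 = 0 carry 1
  0+0+1 = 1
  0+1 = 1
  0+1 = 1

0b11100111101001011111000001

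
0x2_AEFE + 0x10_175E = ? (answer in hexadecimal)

Add column by column in base 16, right to left:
  E+E = C carry 1
  F+5+1 = 5 carry 1
  E+7+1 = 6 carry 1
  A+1+1 = C
  2+0 = 2
  0+1 = 1

0x12C65C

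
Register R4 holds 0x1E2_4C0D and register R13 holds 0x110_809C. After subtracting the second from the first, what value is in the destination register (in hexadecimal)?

Subtract column by column in base 16:
  D-C → 1
  0-9 → 7 (borrow)
  C-0-1 → B
  4-8 → C (borrow)
  2-0-1 → 1
  E-1 → D
  1-1 → 0

0xD1CB71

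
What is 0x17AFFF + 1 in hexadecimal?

0x17B000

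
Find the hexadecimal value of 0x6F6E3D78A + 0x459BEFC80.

0xB50A2D40A

Add column by column in base 16, right to left:
  A+0 = A
  8+8 = 0 carry 1
  7+C+1 = 4 carry 1
  D+F+1 = D carry 1
  3+E+1 = 2 carry 1
  E+B+1 = A carry 1
  6+9+1 = 0 carry 1
  F+5+1 = 5 carry 1
  6+4+1 = B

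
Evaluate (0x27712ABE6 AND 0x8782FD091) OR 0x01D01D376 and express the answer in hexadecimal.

0x7D03D3F6

0x27712ABE6 AND 0x8782FD091 = 0x070028080.
Then OR with 0x01D01D376.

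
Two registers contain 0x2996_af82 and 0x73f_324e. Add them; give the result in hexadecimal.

0x30d5e1d0

Add column by column in base 16, right to left:
  2+e = 0 carry 1
  8+4+1 = d
  f+2 = 1 carry 1
  a+3+1 = e
  6+f = 5 carry 1
  9+3+1 = d
  9+7 = 0 carry 1
  2+0+1 = 3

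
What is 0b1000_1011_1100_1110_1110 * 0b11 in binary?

0b110100011011011001010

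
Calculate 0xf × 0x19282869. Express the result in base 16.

0x1795a5e27

Multiply each base-16 digit by 15, carrying:
  9×15 = 135 → write 7 carry 8
  6×15+8 = 98 → write 2 carry 6
  8×15+6 = 126 → write e carry 7
  2×15+7 = 37 → write 5 carry 2
  8×15+2 = 122 → write a carry 7
  2×15+7 = 37 → write 5 carry 2
  9×15+2 = 137 → write 9 carry 8
  1×15+8 = 23 → write 7 carry 1
  remaining carry: 1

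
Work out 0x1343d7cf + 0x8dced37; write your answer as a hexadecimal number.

0x1c20c506

Add column by column in base 16, right to left:
  f+7 = 6 carry 1
  c+3+1 = 0 carry 1
  7+d+1 = 5 carry 1
  d+e+1 = c carry 1
  3+c+1 = 0 carry 1
  4+d+1 = 2 carry 1
  3+8+1 = c
  1+0 = 1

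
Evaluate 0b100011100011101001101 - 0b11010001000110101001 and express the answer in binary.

Subtract column by column in base 2:
  1-1 → 0
  0-0 → 0
  1-0 → 1
  1-1 → 0
  0-0 → 0
  0-1 → 1 (borrow)
  1-0-1 → 0
  0-1 → 1 (borrow)
  1-1-1 → 1 (borrow)
  1-0-1 → 0
  1-0 → 1
  0-0 → 0
  0-1 → 1 (borrow)
  0-0-1 → 1 (borrow)
  1-0-1 → 0
  1-0 → 1
  1-1 → 0
  0-0 → 0
  0-1 → 1 (borrow)
  0-1-1 → 0 (borrow)
  1-0-1 → 0

0b1001011010110100100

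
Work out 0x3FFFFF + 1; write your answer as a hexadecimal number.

0x400000

The trailing 5 digits are F (max in base 16), so adding 1 cascades: they roll to 0 and the next digit up increments.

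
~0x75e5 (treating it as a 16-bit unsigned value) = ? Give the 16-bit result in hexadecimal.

Each hex digit d becomes f−d:
  7→8, 5→a, e→1, 5→a

0x8a1a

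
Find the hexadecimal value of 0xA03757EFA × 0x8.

Multiply each base-16 digit by 8, carrying:
  A×8 = 80 → write 0 carry 5
  F×8+5 = 125 → write D carry 7
  E×8+7 = 119 → write 7 carry 7
  7×8+7 = 63 → write F carry 3
  5×8+3 = 43 → write B carry 2
  7×8+2 = 58 → write A carry 3
  3×8+3 = 27 → write B carry 1
  0×8+1 = 1 → write 1
  A×8 = 80 → write 0 carry 5
  remaining carry: 5

0x501BABF7D0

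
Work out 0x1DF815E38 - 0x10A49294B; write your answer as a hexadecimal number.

0xD53834ED

Subtract column by column in base 16:
  8-B → D (borrow)
  3-4-1 → E (borrow)
  E-9-1 → 4
  5-2 → 3
  1-9 → 8 (borrow)
  8-4-1 → 3
  F-A → 5
  D-0 → D
  1-1 → 0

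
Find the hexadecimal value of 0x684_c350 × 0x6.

Multiply each base-16 digit by 6, carrying:
  0×6 = 0 → write 0
  5×6 = 30 → write e carry 1
  3×6+1 = 19 → write 3 carry 1
  c×6+1 = 73 → write 9 carry 4
  4×6+4 = 28 → write c carry 1
  8×6+1 = 49 → write 1 carry 3
  6×6+3 = 39 → write 7 carry 2
  remaining carry: 2

0x271c93e0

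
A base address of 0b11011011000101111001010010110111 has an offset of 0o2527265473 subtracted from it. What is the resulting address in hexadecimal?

0xC5BA297C

0b11011011000101111001010010110111 = 0xDB1794B7 in hexadecimal.
0o2527265473 = 0x155D6B3B in hexadecimal.
Subtract column by column in base 16:
  7-B → C (borrow)
  B-3-1 → 7
  4-B → 9 (borrow)
  9-6-1 → 2
  7-D → A (borrow)
  1-5-1 → B (borrow)
  B-5-1 → 5
  D-1 → C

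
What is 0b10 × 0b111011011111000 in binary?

Multiply each base-2 digit by 2, carrying:
  0×2 = 0 → write 0
  0×2 = 0 → write 0
  0×2 = 0 → write 0
  1×2 = 2 → write 0 carry 1
  1×2+1 = 3 → write 1 carry 1
  1×2+1 = 3 → write 1 carry 1
  1×2+1 = 3 → write 1 carry 1
  1×2+1 = 3 → write 1 carry 1
  0×2+1 = 1 → write 1
  1×2 = 2 → write 0 carry 1
  1×2+1 = 3 → write 1 carry 1
  0×2+1 = 1 → write 1
  1×2 = 2 → write 0 carry 1
  1×2+1 = 3 → write 1 carry 1
  1×2+1 = 3 → write 1 carry 1
  remaining carry: 1

0b1110110111110000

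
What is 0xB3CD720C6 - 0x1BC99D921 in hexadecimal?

Subtract column by column in base 16:
  6-1 → 5
  C-2 → A
  0-9 → 7 (borrow)
  2-D-1 → 4 (borrow)
  7-9-1 → D (borrow)
  D-9-1 → 3
  C-C → 0
  3-B → 8 (borrow)
  B-1-1 → 9

0x9803D47A5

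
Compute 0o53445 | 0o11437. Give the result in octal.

OR each oct digit independently (no carries):
  5|1=5, 3|1=3, 4|4=4, 4|3=7, 5|7=7

0o53477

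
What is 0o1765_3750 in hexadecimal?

0x3F57E8

Each octal digit is 3 bits: 1=001 7=111 6=110 5=101 3=011 7=111 5=101 0=000.
Group the bits into nibbles: 0011 1111 0101 0111 1110 1000 → 3F57E8.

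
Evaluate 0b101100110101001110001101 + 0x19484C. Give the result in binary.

0x19484C = 0b110010100100001001100 in binary.
Add column by column in base 2, right to left:
  1+0 = 1
  0+0 = 0
  1+1 = 0 carry 1
  1+1+1 = 1 carry 1
  0+0+1 = 1
  0+0 = 0
  0+1 = 1
  1+0 = 1
  1+0 = 1
  1+0 = 1
  0+0 = 0
  0+1 = 1
  1+0 = 1
  0+0 = 0
  1+1 = 0 carry 1
  0+0+1 = 1
  1+1 = 0 carry 1
  1+0+1 = 0 carry 1
  0+0+1 = 1
  0+1 = 1
  1+1 = 0 carry 1
  1+0+1 = 0 carry 1
  0+0+1 = 1
  1+0 = 1

0b110011001001101111011001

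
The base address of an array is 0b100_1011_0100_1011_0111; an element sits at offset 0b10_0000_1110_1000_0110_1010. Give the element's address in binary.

0b1001011001110100100001

Add column by column in base 2, right to left:
  1+0 = 1
  1+1 = 0 carry 1
  1+0+1 = 0 carry 1
  0+1+1 = 0 carry 1
  1+0+1 = 0 carry 1
  1+1+1 = 1 carry 1
  0+1+1 = 0 carry 1
  1+0+1 = 0 carry 1
  0+0+1 = 1
  0+0 = 0
  1+0 = 1
  0+1 = 1
  1+0 = 1
  1+1 = 0 carry 1
  0+1+1 = 0 carry 1
  1+1+1 = 1 carry 1
  0+0+1 = 1
  0+0 = 0
  1+0 = 1
  0+0 = 0
  0+0 = 0
  0+1 = 1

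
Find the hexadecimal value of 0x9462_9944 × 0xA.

0x5CBD9FCA8

Multiply each base-16 digit by 10, carrying:
  4×10 = 40 → write 8 carry 2
  4×10+2 = 42 → write A carry 2
  9×10+2 = 92 → write C carry 5
  9×10+5 = 95 → write F carry 5
  2×10+5 = 25 → write 9 carry 1
  6×10+1 = 61 → write D carry 3
  4×10+3 = 43 → write B carry 2
  9×10+2 = 92 → write C carry 5
  remaining carry: 5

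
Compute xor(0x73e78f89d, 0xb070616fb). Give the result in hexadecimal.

0xc397eee66

XOR each hex digit independently (no carries):
  7^b=c, 3^0=3, e^7=9, 7^0=7, 8^6=e, f^1=e, 8^6=e, 9^f=6, d^b=6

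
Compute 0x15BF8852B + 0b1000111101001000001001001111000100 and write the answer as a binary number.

0b1110011001000110010001100011101111

0x15BF8852B = 0b101011011111110001000010100101011 in binary.
Add column by column in base 2, right to left:
  1+0 = 1
  1+0 = 1
  0+1 = 1
  1+0 = 1
  0+0 = 0
  1+0 = 1
  0+1 = 1
  0+1 = 1
  1+1 = 0 carry 1
  0+1+1 = 0 carry 1
  1+0+1 = 0 carry 1
  0+0+1 = 1
  0+1 = 1
  0+0 = 0
  0+0 = 0
  1+1 = 0 carry 1
  0+0+1 = 1
  0+0 = 0
  0+0 = 0
  1+0 = 1
  1+0 = 1
  1+1 = 0 carry 1
  1+0+1 = 0 carry 1
  1+0+1 = 0 carry 1
  1+1+1 = 1 carry 1
  1+0+1 = 0 carry 1
  0+1+1 = 0 carry 1
  1+1+1 = 1 carry 1
  1+1+1 = 1 carry 1
  0+1+1 = 0 carry 1
  1+0+1 = 0 carry 1
  0+0+1 = 1
  1+0 = 1
  0+1 = 1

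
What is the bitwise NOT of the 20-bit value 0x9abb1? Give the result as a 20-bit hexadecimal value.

Each hex digit d becomes f−d:
  9→6, a→5, b→4, b→4, 1→e

0x6544e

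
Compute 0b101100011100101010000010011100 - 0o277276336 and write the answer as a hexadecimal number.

0b101100011100101010000010011100 = 0x2C72A09C in hexadecimal.
0o277276336 = 0x2FD7CDE in hexadecimal.
Subtract column by column in base 16:
  C-E → E (borrow)
  9-D-1 → B (borrow)
  0-C-1 → 3 (borrow)
  A-7-1 → 2
  2-D → 5 (borrow)
  7-F-1 → 7 (borrow)
  C-2-1 → 9
  2-0 → 2

0x297523BE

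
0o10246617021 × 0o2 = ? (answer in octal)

Multiply each base-8 digit by 2, carrying:
  1×2 = 2 → write 2
  2×2 = 4 → write 4
  0×2 = 0 → write 0
  7×2 = 14 → write 6 carry 1
  1×2+1 = 3 → write 3
  6×2 = 12 → write 4 carry 1
  6×2+1 = 13 → write 5 carry 1
  4×2+1 = 9 → write 1 carry 1
  2×2+1 = 5 → write 5
  0×2 = 0 → write 0
  1×2 = 2 → write 2

0o20515436042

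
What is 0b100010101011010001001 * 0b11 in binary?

0b1101000000001110011011

Multiply each base-2 digit by 3, carrying:
  1×3 = 3 → write 1 carry 1
  0×3+1 = 1 → write 1
  0×3 = 0 → write 0
  1×3 = 3 → write 1 carry 1
  0×3+1 = 1 → write 1
  0×3 = 0 → write 0
  0×3 = 0 → write 0
  1×3 = 3 → write 1 carry 1
  0×3+1 = 1 → write 1
  1×3 = 3 → write 1 carry 1
  1×3+1 = 4 → write 0 carry 2
  0×3+2 = 2 → write 0 carry 1
  1×3+1 = 4 → write 0 carry 2
  0×3+2 = 2 → write 0 carry 1
  1×3+1 = 4 → write 0 carry 2
  0×3+2 = 2 → write 0 carry 1
  1×3+1 = 4 → write 0 carry 2
  0×3+2 = 2 → write 0 carry 1
  0×3+1 = 1 → write 1
  0×3 = 0 → write 0
  1×3 = 3 → write 1 carry 1
  remaining carry: 1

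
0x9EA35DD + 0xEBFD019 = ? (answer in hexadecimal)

Add column by column in base 16, right to left:
  D+9 = 6 carry 1
  D+1+1 = F
  5+0 = 5
  3+D = 0 carry 1
  A+F+1 = A carry 1
  E+B+1 = A carry 1
  9+E+1 = 8 carry 1
  final carry 1

0x18AA05F6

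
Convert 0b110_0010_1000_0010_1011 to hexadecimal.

Group the bits into nibbles: 0110 0010 1000 0010 1011 → 6282b.

0x6282b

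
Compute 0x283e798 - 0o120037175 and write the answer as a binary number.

0b1010000111010100100011011

0x283e798 = 0b10100000111110011110011000 in binary.
0o120037175 = 0b1010000000011111001111101 in binary.
Subtract column by column in base 2:
  0-1 → 1 (borrow)
  0-0-1 → 1 (borrow)
  0-1-1 → 0 (borrow)
  1-1-1 → 1 (borrow)
  1-1-1 → 1 (borrow)
  0-1-1 → 0 (borrow)
  0-1-1 → 0 (borrow)
  1-0-1 → 0
  1-0 → 1
  1-1 → 0
  1-1 → 0
  0-1 → 1 (borrow)
  0-1-1 → 0 (borrow)
  1-1-1 → 1 (borrow)
  1-0-1 → 0
  1-0 → 1
  1-0 → 1
  1-0 → 1
  0-0 → 0
  0-0 → 0
  0-0 → 0
  0-0 → 0
  0-1 → 1 (borrow)
  1-0-1 → 0
  0-1 → 1 (borrow)
  1-0-1 → 0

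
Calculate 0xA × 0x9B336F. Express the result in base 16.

Multiply each base-16 digit by 10, carrying:
  F×10 = 150 → write 6 carry 9
  6×10+9 = 69 → write 5 carry 4
  3×10+4 = 34 → write 2 carry 2
  3×10+2 = 32 → write 0 carry 2
  B×10+2 = 112 → write 0 carry 7
  9×10+7 = 97 → write 1 carry 6
  remaining carry: 6

0x6100256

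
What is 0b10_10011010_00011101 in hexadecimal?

Group the bits into nibbles: 0010 1001 1010 0001 1101 → 29a1d.

0x29a1d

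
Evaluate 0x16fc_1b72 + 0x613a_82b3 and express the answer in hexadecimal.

Add column by column in base 16, right to left:
  2+3 = 5
  7+b = 2 carry 1
  b+2+1 = e
  1+8 = 9
  c+a = 6 carry 1
  f+3+1 = 3 carry 1
  6+1+1 = 8
  1+6 = 7

0x78369e25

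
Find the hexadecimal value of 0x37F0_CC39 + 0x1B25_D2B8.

0x53169EF1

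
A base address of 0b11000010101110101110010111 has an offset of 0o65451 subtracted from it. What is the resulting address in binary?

0o65451 = 0b110101100101001 in binary.
Subtract column by column in base 2:
  1-1 → 0
  1-0 → 1
  1-0 → 1
  0-1 → 1 (borrow)
  1-0-1 → 0
  0-1 → 1 (borrow)
  0-0-1 → 1 (borrow)
  1-0-1 → 0
  1-1 → 0
  1-1 → 0
  0-0 → 0
  1-1 → 0
  0-0 → 0
  1-1 → 0
  1-1 → 0
  1-0 → 1
  0-0 → 0
  1-0 → 1
  0-0 → 0
  1-0 → 1
  0-0 → 0
  0-0 → 0
  0-0 → 0
  0-0 → 0
  1-0 → 1
  1-0 → 1

0b11000010101000000001101110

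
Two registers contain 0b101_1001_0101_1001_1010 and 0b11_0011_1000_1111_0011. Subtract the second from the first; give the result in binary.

Subtract column by column in base 2:
  0-1 → 1 (borrow)
  1-1-1 → 1 (borrow)
  0-0-1 → 1 (borrow)
  1-0-1 → 0
  1-1 → 0
  0-1 → 1 (borrow)
  0-1-1 → 0 (borrow)
  1-1-1 → 1 (borrow)
  1-0-1 → 0
  0-0 → 0
  1-0 → 1
  0-1 → 1 (borrow)
  1-1-1 → 1 (borrow)
  0-1-1 → 0 (borrow)
  0-0-1 → 1 (borrow)
  1-0-1 → 0
  1-1 → 0
  0-1 → 1 (borrow)
  1-0-1 → 0

0b100101110010100111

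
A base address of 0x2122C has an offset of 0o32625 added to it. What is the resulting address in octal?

0x2122C = 0o411054 in octal.
Add column by column in base 8, right to left:
  4+5 = 1 carry 1
  5+2+1 = 0 carry 1
  0+6+1 = 7
  1+2 = 3
  1+3 = 4
  4+0 = 4

0o443701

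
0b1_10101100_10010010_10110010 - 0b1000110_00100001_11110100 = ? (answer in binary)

Subtract column by column in base 2:
  0-0 → 0
  1-0 → 1
  0-1 → 1 (borrow)
  0-0-1 → 1 (borrow)
  1-1-1 → 1 (borrow)
  1-1-1 → 1 (borrow)
  0-1-1 → 0 (borrow)
  1-1-1 → 1 (borrow)
  0-1-1 → 0 (borrow)
  1-0-1 → 0
  0-0 → 0
  0-0 → 0
  1-0 → 1
  0-1 → 1 (borrow)
  0-0-1 → 1 (borrow)
  1-0-1 → 0
  0-0 → 0
  0-1 → 1 (borrow)
  1-1-1 → 1 (borrow)
  1-0-1 → 0
  0-0 → 0
  1-0 → 1
  0-1 → 1 (borrow)
  1-0-1 → 0
  1-0 → 1

0b1011001100111000010111110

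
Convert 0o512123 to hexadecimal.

Each octal digit is 3 bits: 5=101 1=001 2=010 1=001 2=010 3=011.
Group the bits into nibbles: 0010 1001 0100 0101 0011 → 29453.

0x29453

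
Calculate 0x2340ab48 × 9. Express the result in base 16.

Multiply each base-16 digit by 9, carrying:
  8×9 = 72 → write 8 carry 4
  4×9+4 = 40 → write 8 carry 2
  b×9+2 = 101 → write 5 carry 6
  a×9+6 = 96 → write 0 carry 6
  0×9+6 = 6 → write 6
  4×9 = 36 → write 4 carry 2
  3×9+2 = 29 → write d carry 1
  2×9+1 = 19 → write 3 carry 1
  remaining carry: 1

0x13d460588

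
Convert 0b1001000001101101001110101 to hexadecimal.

0x120DA75

Group the bits into nibbles: 0001 0010 0000 1101 1010 0111 0101 → 120DA75.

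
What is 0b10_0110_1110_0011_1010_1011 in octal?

Group the bits in threes: 001 001 101 110 001 110 101 011 → 11561653.

0o11561653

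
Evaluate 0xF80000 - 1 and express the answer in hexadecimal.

0xF7FFFF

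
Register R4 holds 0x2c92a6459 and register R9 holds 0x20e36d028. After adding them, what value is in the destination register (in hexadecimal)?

0x4d7613481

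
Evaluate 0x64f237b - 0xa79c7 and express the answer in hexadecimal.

0x644a9b4

Subtract column by column in base 16:
  b-7 → 4
  7-c → b (borrow)
  3-9-1 → 9 (borrow)
  2-7-1 → a (borrow)
  f-a-1 → 4
  4-0 → 4
  6-0 → 6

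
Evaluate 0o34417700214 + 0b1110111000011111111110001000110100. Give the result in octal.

0b1110111000011111111110001000110100 = 0o167037761064 in octal.
Add column by column in base 8, right to left:
  4+4 = 0 carry 1
  1+6+1 = 0 carry 1
  2+0+1 = 3
  0+1 = 1
  0+6 = 6
  7+7 = 6 carry 1
  7+7+1 = 7 carry 1
  1+3+1 = 5
  4+0 = 4
  4+7 = 3 carry 1
  3+6+1 = 2 carry 1
  0+1+1 = 2

0o223457661300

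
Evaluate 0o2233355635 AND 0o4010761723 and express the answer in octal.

0o0010341621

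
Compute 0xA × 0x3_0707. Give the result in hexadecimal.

0x1E4646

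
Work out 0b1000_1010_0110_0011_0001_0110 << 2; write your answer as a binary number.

0b10001010011000110001011000

Left shift by 2: append 2 zero bits.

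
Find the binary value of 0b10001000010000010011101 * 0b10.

0b100010000100000100111010

Multiply each base-2 digit by 2, carrying:
  1×2 = 2 → write 0 carry 1
  0×2+1 = 1 → write 1
  1×2 = 2 → write 0 carry 1
  1×2+1 = 3 → write 1 carry 1
  1×2+1 = 3 → write 1 carry 1
  0×2+1 = 1 → write 1
  0×2 = 0 → write 0
  1×2 = 2 → write 0 carry 1
  0×2+1 = 1 → write 1
  0×2 = 0 → write 0
  0×2 = 0 → write 0
  0×2 = 0 → write 0
  0×2 = 0 → write 0
  1×2 = 2 → write 0 carry 1
  0×2+1 = 1 → write 1
  0×2 = 0 → write 0
  0×2 = 0 → write 0
  0×2 = 0 → write 0
  1×2 = 2 → write 0 carry 1
  0×2+1 = 1 → write 1
  0×2 = 0 → write 0
  0×2 = 0 → write 0
  1×2 = 2 → write 0 carry 1
  remaining carry: 1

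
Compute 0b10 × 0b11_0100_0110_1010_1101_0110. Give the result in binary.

0b11010001101010110101100

Multiply each base-2 digit by 2, carrying:
  0×2 = 0 → write 0
  1×2 = 2 → write 0 carry 1
  1×2+1 = 3 → write 1 carry 1
  0×2+1 = 1 → write 1
  1×2 = 2 → write 0 carry 1
  0×2+1 = 1 → write 1
  1×2 = 2 → write 0 carry 1
  1×2+1 = 3 → write 1 carry 1
  0×2+1 = 1 → write 1
  1×2 = 2 → write 0 carry 1
  0×2+1 = 1 → write 1
  1×2 = 2 → write 0 carry 1
  0×2+1 = 1 → write 1
  1×2 = 2 → write 0 carry 1
  1×2+1 = 3 → write 1 carry 1
  0×2+1 = 1 → write 1
  0×2 = 0 → write 0
  0×2 = 0 → write 0
  1×2 = 2 → write 0 carry 1
  0×2+1 = 1 → write 1
  1×2 = 2 → write 0 carry 1
  1×2+1 = 3 → write 1 carry 1
  remaining carry: 1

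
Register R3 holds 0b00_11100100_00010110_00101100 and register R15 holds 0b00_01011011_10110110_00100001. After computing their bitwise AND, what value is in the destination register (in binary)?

0b00010000000001011000100000

AND bit by bit (1 only where both bits are 1):
  00111001000001011000101100
& 00010110111011011000100001
= 00010000000001011000100000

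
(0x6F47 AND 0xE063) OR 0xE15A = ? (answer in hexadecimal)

0xE15B

0x6F47 AND 0xE063 = 0x6043.
Then OR with 0xE15A.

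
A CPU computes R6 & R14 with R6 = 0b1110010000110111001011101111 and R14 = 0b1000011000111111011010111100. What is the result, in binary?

0b1000010000110111001010101100

AND bit by bit (1 only where both bits are 1):
  1110010000110111001011101111
& 1000011000111111011010111100
= 1000010000110111001010101100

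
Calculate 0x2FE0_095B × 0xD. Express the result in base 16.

Multiply each base-16 digit by 13, carrying:
  B×13 = 143 → write F carry 8
  5×13+8 = 73 → write 9 carry 4
  9×13+4 = 121 → write 9 carry 7
  0×13+7 = 7 → write 7
  0×13 = 0 → write 0
  E×13 = 182 → write 6 carry 11
  F×13+11 = 206 → write E carry 12
  2×13+12 = 38 → write 6 carry 2
  remaining carry: 2

0x26E60799F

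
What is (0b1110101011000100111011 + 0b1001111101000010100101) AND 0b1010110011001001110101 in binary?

0b1000100000000001100000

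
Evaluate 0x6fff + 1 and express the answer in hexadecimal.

0x7000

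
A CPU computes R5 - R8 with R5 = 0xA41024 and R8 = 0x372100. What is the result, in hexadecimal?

0x6CEF24

Subtract column by column in base 16:
  4-0 → 4
  2-0 → 2
  0-1 → F (borrow)
  1-2-1 → E (borrow)
  4-7-1 → C (borrow)
  A-3-1 → 6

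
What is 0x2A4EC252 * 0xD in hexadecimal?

0x225FFDE2A

Multiply each base-16 digit by 13, carrying:
  2×13 = 26 → write A carry 1
  5×13+1 = 66 → write 2 carry 4
  2×13+4 = 30 → write E carry 1
  C×13+1 = 157 → write D carry 9
  E×13+9 = 191 → write F carry 11
  4×13+11 = 63 → write F carry 3
  A×13+3 = 133 → write 5 carry 8
  2×13+8 = 34 → write 2 carry 2
  remaining carry: 2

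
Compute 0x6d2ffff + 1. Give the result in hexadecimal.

0x6d30000

The trailing 4 digits are F (max in base 16), so adding 1 cascades: they roll to 0 and the next digit up increments.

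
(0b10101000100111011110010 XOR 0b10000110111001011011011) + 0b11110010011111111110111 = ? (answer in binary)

0b100100000111110000100000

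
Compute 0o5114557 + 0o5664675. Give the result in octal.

0o13001454

Add column by column in base 8, right to left:
  7+5 = 4 carry 1
  5+7+1 = 5 carry 1
  5+6+1 = 4 carry 1
  4+4+1 = 1 carry 1
  1+6+1 = 0 carry 1
  1+6+1 = 0 carry 1
  5+5+1 = 3 carry 1
  final carry 1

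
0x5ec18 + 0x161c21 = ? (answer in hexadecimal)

0x1c0839

Add column by column in base 16, right to left:
  8+1 = 9
  1+2 = 3
  c+c = 8 carry 1
  e+1+1 = 0 carry 1
  5+6+1 = c
  0+1 = 1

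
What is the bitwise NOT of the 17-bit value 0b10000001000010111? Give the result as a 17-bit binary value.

Invert each bit: 10000001000010111 → 01111110111101000.

0b01111110111101000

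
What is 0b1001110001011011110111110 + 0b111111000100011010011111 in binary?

0b10001101001111111001011101

Add column by column in base 2, right to left:
  0+1 = 1
  1+1 = 0 carry 1
  1+1+1 = 1 carry 1
  1+1+1 = 1 carry 1
  1+1+1 = 1 carry 1
  1+0+1 = 0 carry 1
  0+0+1 = 1
  1+1 = 0 carry 1
  1+0+1 = 0 carry 1
  1+1+1 = 1 carry 1
  1+1+1 = 1 carry 1
  0+0+1 = 1
  1+0 = 1
  1+0 = 1
  0+1 = 1
  1+0 = 1
  0+0 = 0
  0+0 = 0
  0+1 = 1
  1+1 = 0 carry 1
  1+1+1 = 1 carry 1
  1+1+1 = 1 carry 1
  0+1+1 = 0 carry 1
  0+1+1 = 0 carry 1
  1+0+1 = 0 carry 1
  final carry 1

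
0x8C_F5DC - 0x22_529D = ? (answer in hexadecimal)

Subtract column by column in base 16:
  C-D → F (borrow)
  D-9-1 → 3
  5-2 → 3
  F-5 → A
  C-2 → A
  8-2 → 6

0x6AA33F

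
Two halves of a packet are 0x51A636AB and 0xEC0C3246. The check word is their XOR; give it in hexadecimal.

XOR each hex digit independently (no carries):
  5^E=B, 1^C=D, A^0=A, 6^C=A, 3^3=0, 6^2=4, A^4=E, B^6=D

0xBDAA04ED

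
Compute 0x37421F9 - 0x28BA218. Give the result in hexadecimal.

0xE87FE1

Subtract column by column in base 16:
  9-8 → 1
  F-1 → E
  1-2 → F (borrow)
  2-A-1 → 7 (borrow)
  4-B-1 → 8 (borrow)
  7-8-1 → E (borrow)
  3-2-1 → 0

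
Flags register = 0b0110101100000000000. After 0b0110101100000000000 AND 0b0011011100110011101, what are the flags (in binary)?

AND bit by bit (1 only where both bits are 1):
  0110101100000000000
& 0011011100110011101
= 0010001100000000000

0b0010001100000000000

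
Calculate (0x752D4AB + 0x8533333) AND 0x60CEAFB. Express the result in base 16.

Add column by column in base 16, right to left:
  B+3 = E
  A+3 = D
  4+3 = 7
  D+3 = 0 carry 1
  2+3+1 = 6
  5+5 = A
  7+8 = F
Sum = 0xFA607DE; now AND with 0x60CEAFB:
  F&6=6, A&0=0, 6&C=4, 0&E=0, 7&A=2, D&F=D, E&B=A

0x60402DA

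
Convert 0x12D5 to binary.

0b1001011010101

Expand each hex digit to 4 bits: 1=0001 2=0010 D=1101 5=0101.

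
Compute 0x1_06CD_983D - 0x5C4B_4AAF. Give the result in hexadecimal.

0xAA824D8E

Subtract column by column in base 16:
  D-F → E (borrow)
  3-A-1 → 8 (borrow)
  8-A-1 → D (borrow)
  9-4-1 → 4
  D-B → 2
  C-4 → 8
  6-C → A (borrow)
  0-5-1 → A (borrow)
  1-0-1 → 0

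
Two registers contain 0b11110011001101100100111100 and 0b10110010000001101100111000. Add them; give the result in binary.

0b110100101001111010001110100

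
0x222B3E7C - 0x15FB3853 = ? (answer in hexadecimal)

0xC300629

Subtract column by column in base 16:
  C-3 → 9
  7-5 → 2
  E-8 → 6
  3-3 → 0
  B-B → 0
  2-F → 3 (borrow)
  2-5-1 → C (borrow)
  2-1-1 → 0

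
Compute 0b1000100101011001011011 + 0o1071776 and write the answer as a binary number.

0b1001101100101001011001

0o1071776 = 0b1000111001111111110 in binary.
Add column by column in base 2, right to left:
  1+0 = 1
  1+1 = 0 carry 1
  0+1+1 = 0 carry 1
  1+1+1 = 1 carry 1
  1+1+1 = 1 carry 1
  0+1+1 = 0 carry 1
  1+1+1 = 1 carry 1
  0+1+1 = 0 carry 1
  0+1+1 = 0 carry 1
  1+1+1 = 1 carry 1
  1+0+1 = 0 carry 1
  0+0+1 = 1
  1+1 = 0 carry 1
  0+1+1 = 0 carry 1
  1+1+1 = 1 carry 1
  0+0+1 = 1
  0+0 = 0
  1+0 = 1
  0+1 = 1
  0+0 = 0
  0+0 = 0
  1+0 = 1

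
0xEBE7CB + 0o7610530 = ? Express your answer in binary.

0b1000010101111100100100011

0xEBE7CB = 0b111010111110011111001011 in binary.
0o7610530 = 0b111110001000101011000 in binary.
Add column by column in base 2, right to left:
  1+0 = 1
  1+0 = 1
  0+0 = 0
  1+1 = 0 carry 1
  0+1+1 = 0 carry 1
  0+0+1 = 1
  1+1 = 0 carry 1
  1+0+1 = 0 carry 1
  1+1+1 = 1 carry 1
  1+0+1 = 0 carry 1
  1+0+1 = 0 carry 1
  0+0+1 = 1
  0+1 = 1
  1+0 = 1
  1+0 = 1
  1+0 = 1
  1+1 = 0 carry 1
  1+1+1 = 1 carry 1
  0+1+1 = 0 carry 1
  1+1+1 = 1 carry 1
  0+1+1 = 0 carry 1
  1+0+1 = 0 carry 1
  1+0+1 = 0 carry 1
  1+0+1 = 0 carry 1
  final carry 1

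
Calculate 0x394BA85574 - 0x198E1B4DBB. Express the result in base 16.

0x1FBD8D07B9

Subtract column by column in base 16:
  4-B → 9 (borrow)
  7-B-1 → B (borrow)
  5-D-1 → 7 (borrow)
  5-4-1 → 0
  8-B → D (borrow)
  A-1-1 → 8
  B-E → D (borrow)
  4-8-1 → B (borrow)
  9-9-1 → F (borrow)
  3-1-1 → 1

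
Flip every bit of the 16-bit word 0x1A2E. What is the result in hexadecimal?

0xE5D1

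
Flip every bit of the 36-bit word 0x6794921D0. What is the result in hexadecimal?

0x986B6DE2F

Each hex digit d becomes F−d:
  6→9, 7→8, 9→6, 4→B, 9→6, 2→D, 1→E, D→2, 0→F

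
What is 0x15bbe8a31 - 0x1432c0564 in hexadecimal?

Subtract column by column in base 16:
  1-4 → d (borrow)
  3-6-1 → c (borrow)
  a-5-1 → 4
  8-0 → 8
  e-c → 2
  b-2 → 9
  b-3 → 8
  5-4 → 1
  1-1 → 0

0x189284cd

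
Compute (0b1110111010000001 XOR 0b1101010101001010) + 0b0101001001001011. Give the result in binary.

0b1000111000010110

First 0b1110111010000001 XOR 0b1101010101001010 = 0b0011101111001011.
Add column by column in base 2, right to left:
  1+1 = 0 carry 1
  1+1+1 = 1 carry 1
  0+0+1 = 1
  1+1 = 0 carry 1
  0+0+1 = 1
  0+0 = 0
  1+1 = 0 carry 1
  1+0+1 = 0 carry 1
  1+0+1 = 0 carry 1
  1+1+1 = 1 carry 1
  0+0+1 = 1
  1+0 = 1
  1+1 = 0 carry 1
  1+0+1 = 0 carry 1
  0+1+1 = 0 carry 1
  final carry 1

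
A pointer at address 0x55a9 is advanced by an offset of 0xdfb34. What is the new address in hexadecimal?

0xe50dd

Add column by column in base 16, right to left:
  9+4 = d
  a+3 = d
  5+b = 0 carry 1
  5+f+1 = 5 carry 1
  0+d+1 = e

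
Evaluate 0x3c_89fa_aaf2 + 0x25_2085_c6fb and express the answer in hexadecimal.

0x61aa8071ed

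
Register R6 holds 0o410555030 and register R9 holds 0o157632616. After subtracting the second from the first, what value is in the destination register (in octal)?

0o230722212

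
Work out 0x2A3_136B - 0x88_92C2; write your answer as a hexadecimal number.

Subtract column by column in base 16:
  B-2 → 9
  6-C → A (borrow)
  3-2-1 → 0
  1-9 → 8 (borrow)
  3-8-1 → A (borrow)
  A-8-1 → 1
  2-0 → 2

0x21A80A9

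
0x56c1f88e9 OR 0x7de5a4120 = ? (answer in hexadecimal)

0x7fe5fc9e9

OR each hex digit independently (no carries):
  5|7=7, 6|d=f, c|e=e, 1|5=5, f|a=f, 8|4=c, 8|1=9, e|2=e, 9|0=9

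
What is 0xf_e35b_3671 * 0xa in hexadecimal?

Multiply each base-16 digit by 10, carrying:
  1×10 = 10 → write a
  7×10 = 70 → write 6 carry 4
  6×10+4 = 64 → write 0 carry 4
  3×10+4 = 34 → write 2 carry 2
  b×10+2 = 112 → write 0 carry 7
  5×10+7 = 57 → write 9 carry 3
  3×10+3 = 33 → write 1 carry 2
  e×10+2 = 142 → write e carry 8
  f×10+8 = 158 → write e carry 9
  remaining carry: 9

0x9ee190206a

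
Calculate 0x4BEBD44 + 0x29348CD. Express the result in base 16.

Add column by column in base 16, right to left:
  4+D = 1 carry 1
  4+C+1 = 1 carry 1
  D+8+1 = 6 carry 1
  B+4+1 = 0 carry 1
  E+3+1 = 2 carry 1
  B+9+1 = 5 carry 1
  4+2+1 = 7

0x7520611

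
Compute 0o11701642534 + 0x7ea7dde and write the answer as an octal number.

0o12674341472

0x7ea7dde = 0o772476736 in octal.
Add column by column in base 8, right to left:
  4+6 = 2 carry 1
  3+3+1 = 7
  5+7 = 4 carry 1
  2+6+1 = 1 carry 1
  4+7+1 = 4 carry 1
  6+4+1 = 3 carry 1
  1+2+1 = 4
  0+7 = 7
  7+7 = 6 carry 1
  1+0+1 = 2
  1+0 = 1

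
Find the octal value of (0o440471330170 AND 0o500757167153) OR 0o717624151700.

0o717675171750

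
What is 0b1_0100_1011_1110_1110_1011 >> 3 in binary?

0b101001011111011101

Right shift by 3: drop the 3 least-significant bits.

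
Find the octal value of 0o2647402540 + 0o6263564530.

0o11133167270

Add column by column in base 8, right to left:
  0+0 = 0
  4+3 = 7
  5+5 = 2 carry 1
  2+4+1 = 7
  0+6 = 6
  4+5 = 1 carry 1
  7+3+1 = 3 carry 1
  4+6+1 = 3 carry 1
  6+2+1 = 1 carry 1
  2+6+1 = 1 carry 1
  final carry 1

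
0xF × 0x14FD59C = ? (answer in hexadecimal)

Multiply each base-16 digit by 15, carrying:
  C×15 = 180 → write 4 carry 11
  9×15+11 = 146 → write 2 carry 9
  5×15+9 = 84 → write 4 carry 5
  D×15+5 = 200 → write 8 carry 12
  F×15+12 = 237 → write D carry 14
  4×15+14 = 74 → write A carry 4
  1×15+4 = 19 → write 3 carry 1
  remaining carry: 1

0x13AD8424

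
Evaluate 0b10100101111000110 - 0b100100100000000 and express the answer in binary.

Subtract column by column in base 2:
  0-0 → 0
  1-0 → 1
  1-0 → 1
  0-0 → 0
  0-0 → 0
  0-0 → 0
  1-0 → 1
  1-0 → 1
  1-1 → 0
  1-0 → 1
  0-0 → 0
  1-1 → 0
  0-0 → 0
  0-0 → 0
  1-1 → 0
  0-0 → 0
  1-0 → 1

0b10000001011000110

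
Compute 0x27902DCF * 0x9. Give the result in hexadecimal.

0x164119C47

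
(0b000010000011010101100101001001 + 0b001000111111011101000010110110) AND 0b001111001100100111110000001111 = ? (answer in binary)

Add column by column in base 2, right to left:
  1+0 = 1
  0+1 = 1
  0+1 = 1
  1+0 = 1
  0+1 = 1
  0+1 = 1
  1+0 = 1
  0+1 = 1
  1+0 = 1
  0+0 = 0
  0+0 = 0
  1+0 = 1
  1+1 = 0 carry 1
  0+0+1 = 1
  1+1 = 0 carry 1
  0+1+1 = 0 carry 1
  1+1+1 = 1 carry 1
  0+0+1 = 1
  1+1 = 0 carry 1
  1+1+1 = 1 carry 1
  0+1+1 = 0 carry 1
  0+1+1 = 0 carry 1
  0+1+1 = 0 carry 1
  0+1+1 = 0 carry 1
  0+0+1 = 1
  1+0 = 1
  0+0 = 0
  0+1 = 1
Sum = 0b1011000010110010100111111111; now AND with 0b001111001100100111110000001111:
  001011000010110010100111111111
& 001111001100100111110000001111
= 001011000000100010100000001111

0b1011000000100010100000001111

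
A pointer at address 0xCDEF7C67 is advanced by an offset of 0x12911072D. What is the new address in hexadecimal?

0x1F7008394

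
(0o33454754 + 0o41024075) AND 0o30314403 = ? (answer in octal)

0o30100001

Add column by column in base 8, right to left:
  4+5 = 1 carry 1
  5+7+1 = 5 carry 1
  7+0+1 = 0 carry 1
  4+4+1 = 1 carry 1
  5+2+1 = 0 carry 1
  4+0+1 = 5
  3+1 = 4
  3+4 = 7
Sum = 0o74501051; now AND with 0o30314403:
  7&3=3, 4&0=0, 5&3=1, 0&1=0, 1&4=0, 0&4=0, 5&0=0, 1&3=1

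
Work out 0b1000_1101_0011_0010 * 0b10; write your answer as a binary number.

0b10001101001100100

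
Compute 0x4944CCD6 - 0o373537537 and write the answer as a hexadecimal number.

0x45560D77

0o373537537 = 0x3EEBF5F in hexadecimal.
Subtract column by column in base 16:
  6-F → 7 (borrow)
  D-5-1 → 7
  C-F → D (borrow)
  C-B-1 → 0
  4-E → 6 (borrow)
  4-E-1 → 5 (borrow)
  9-3-1 → 5
  4-0 → 4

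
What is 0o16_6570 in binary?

0b1110110101111000

Each octal digit is 3 bits: 1=001 6=110 6=110 5=101 7=111 0=000.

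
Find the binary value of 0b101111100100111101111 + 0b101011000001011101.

0b110100111101001001100

Add column by column in base 2, right to left:
  1+1 = 0 carry 1
  1+0+1 = 0 carry 1
  1+1+1 = 1 carry 1
  1+1+1 = 1 carry 1
  0+1+1 = 0 carry 1
  1+0+1 = 0 carry 1
  1+1+1 = 1 carry 1
  1+0+1 = 0 carry 1
  1+0+1 = 0 carry 1
  0+0+1 = 1
  0+0 = 0
  1+0 = 1
  0+1 = 1
  0+1 = 1
  1+0 = 1
  1+1 = 0 carry 1
  1+0+1 = 0 carry 1
  1+1+1 = 1 carry 1
  1+0+1 = 0 carry 1
  0+0+1 = 1
  1+0 = 1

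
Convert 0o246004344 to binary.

0b10100110000000100011100100

Each octal digit is 3 bits: 2=010 4=100 6=110 0=000 0=000 4=100 3=011 4=100 4=100.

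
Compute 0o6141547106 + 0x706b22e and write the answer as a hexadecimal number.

0x388d8074

0o6141547106 = 0x3186ce46 in hexadecimal.
Add column by column in base 16, right to left:
  6+e = 4 carry 1
  4+2+1 = 7
  e+2 = 0 carry 1
  c+b+1 = 8 carry 1
  6+6+1 = d
  8+0 = 8
  1+7 = 8
  3+0 = 3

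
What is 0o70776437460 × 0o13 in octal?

0o1162760133420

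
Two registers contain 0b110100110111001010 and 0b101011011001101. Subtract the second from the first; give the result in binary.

0b101111011011111101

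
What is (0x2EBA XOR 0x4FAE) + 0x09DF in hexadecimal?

First 0x2EBA XOR 0x4FAE = 0x6114.
Add column by column in base 16, right to left:
  4+F = 3 carry 1
  1+D+1 = F
  1+9 = A
  6+0 = 6

0x6AF3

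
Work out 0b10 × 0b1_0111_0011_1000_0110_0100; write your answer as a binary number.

0b1011100111000011001000

Multiply each base-2 digit by 2, carrying:
  0×2 = 0 → write 0
  0×2 = 0 → write 0
  1×2 = 2 → write 0 carry 1
  0×2+1 = 1 → write 1
  0×2 = 0 → write 0
  1×2 = 2 → write 0 carry 1
  1×2+1 = 3 → write 1 carry 1
  0×2+1 = 1 → write 1
  0×2 = 0 → write 0
  0×2 = 0 → write 0
  0×2 = 0 → write 0
  1×2 = 2 → write 0 carry 1
  1×2+1 = 3 → write 1 carry 1
  1×2+1 = 3 → write 1 carry 1
  0×2+1 = 1 → write 1
  0×2 = 0 → write 0
  1×2 = 2 → write 0 carry 1
  1×2+1 = 3 → write 1 carry 1
  1×2+1 = 3 → write 1 carry 1
  0×2+1 = 1 → write 1
  1×2 = 2 → write 0 carry 1
  remaining carry: 1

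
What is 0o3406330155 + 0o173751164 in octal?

0o3602301341

Add column by column in base 8, right to left:
  5+4 = 1 carry 1
  5+6+1 = 4 carry 1
  1+1+1 = 3
  0+1 = 1
  3+5 = 0 carry 1
  3+7+1 = 3 carry 1
  6+3+1 = 2 carry 1
  0+7+1 = 0 carry 1
  4+1+1 = 6
  3+0 = 3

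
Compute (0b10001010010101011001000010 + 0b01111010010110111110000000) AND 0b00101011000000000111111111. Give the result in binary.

0b111000010

Add column by column in base 2, right to left:
  0+0 = 0
  1+0 = 1
  0+0 = 0
  0+0 = 0
  0+0 = 0
  0+0 = 0
  1+0 = 1
  0+1 = 1
  0+1 = 1
  1+1 = 0 carry 1
  1+1+1 = 1 carry 1
  0+1+1 = 0 carry 1
  1+0+1 = 0 carry 1
  0+1+1 = 0 carry 1
  1+1+1 = 1 carry 1
  0+0+1 = 1
  1+1 = 0 carry 1
  0+0+1 = 1
  0+0 = 0
  1+1 = 0 carry 1
  0+0+1 = 1
  1+1 = 0 carry 1
  0+1+1 = 0 carry 1
  0+1+1 = 0 carry 1
  0+1+1 = 0 carry 1
  1+0+1 = 0 carry 1
  final carry 1
Sum = 0b100000100101100010111000010; now AND with 0b00101011000000000111111111:
  100000100101100010111000010
& 000101011000000000111111111
= 000000000000000000111000010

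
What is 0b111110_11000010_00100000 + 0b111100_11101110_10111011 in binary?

0b11110111011000011011011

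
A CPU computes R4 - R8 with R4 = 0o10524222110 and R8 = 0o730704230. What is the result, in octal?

0o7573315660

Subtract column by column in base 8:
  0-0 → 0
  1-3 → 6 (borrow)
  1-2-1 → 6 (borrow)
  2-4-1 → 5 (borrow)
  2-0-1 → 1
  2-7 → 3 (borrow)
  4-0-1 → 3
  2-3 → 7 (borrow)
  5-7-1 → 5 (borrow)
  0-0-1 → 7 (borrow)
  1-0-1 → 0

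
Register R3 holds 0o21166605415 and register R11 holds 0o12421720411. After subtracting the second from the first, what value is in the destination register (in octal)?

Subtract column by column in base 8:
  5-1 → 4
  1-1 → 0
  4-4 → 0
  5-0 → 5
  0-2 → 6 (borrow)
  6-7-1 → 6 (borrow)
  6-1-1 → 4
  6-2 → 4
  1-4 → 5 (borrow)
  1-2-1 → 6 (borrow)
  2-1-1 → 0

0o6544665004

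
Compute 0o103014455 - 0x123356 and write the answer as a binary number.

0b111110011110010111010111

0o103014455 = 0b1000011000001100100101101 in binary.
0x123356 = 0b100100011001101010110 in binary.
Subtract column by column in base 2:
  1-0 → 1
  0-1 → 1 (borrow)
  1-1-1 → 1 (borrow)
  1-0-1 → 0
  0-1 → 1 (borrow)
  1-0-1 → 0
  0-1 → 1 (borrow)
  0-0-1 → 1 (borrow)
  1-1-1 → 1 (borrow)
  0-1-1 → 0 (borrow)
  0-0-1 → 1 (borrow)
  1-0-1 → 0
  1-1 → 0
  0-1 → 1 (borrow)
  0-0-1 → 1 (borrow)
  0-0-1 → 1 (borrow)
  0-0-1 → 1 (borrow)
  0-1-1 → 0 (borrow)
  1-0-1 → 0
  1-0 → 1
  0-1 → 1 (borrow)
  0-0-1 → 1 (borrow)
  0-0-1 → 1 (borrow)
  0-0-1 → 1 (borrow)
  1-0-1 → 0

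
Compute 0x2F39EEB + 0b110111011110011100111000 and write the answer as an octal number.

0x2F39EEB = 0o274717353 in octal.
0b110111011110011100111000 = 0o67363470 in octal.
Add column by column in base 8, right to left:
  3+0 = 3
  5+7 = 4 carry 1
  3+4+1 = 0 carry 1
  7+3+1 = 3 carry 1
  1+6+1 = 0 carry 1
  7+3+1 = 3 carry 1
  4+7+1 = 4 carry 1
  7+6+1 = 6 carry 1
  2+0+1 = 3

0o364303043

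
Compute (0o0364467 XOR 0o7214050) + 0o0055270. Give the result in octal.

0o7245727

First 0o0364467 XOR 0o7214050 = 0o7170437.
Add column by column in base 8, right to left:
  7+0 = 7
  3+7 = 2 carry 1
  4+2+1 = 7
  0+5 = 5
  7+5 = 4 carry 1
  1+0+1 = 2
  7+0 = 7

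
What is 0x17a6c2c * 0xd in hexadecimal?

Multiply each base-16 digit by 13, carrying:
  c×13 = 156 → write c carry 9
  2×13+9 = 35 → write 3 carry 2
  c×13+2 = 158 → write e carry 9
  6×13+9 = 87 → write 7 carry 5
  a×13+5 = 135 → write 7 carry 8
  7×13+8 = 99 → write 3 carry 6
  1×13+6 = 19 → write 3 carry 1
  remaining carry: 1

0x13377e3c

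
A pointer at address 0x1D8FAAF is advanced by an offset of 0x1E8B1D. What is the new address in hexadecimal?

0x1F785CC

Add column by column in base 16, right to left:
  F+D = C carry 1
  A+1+1 = C
  A+B = 5 carry 1
  F+8+1 = 8 carry 1
  8+E+1 = 7 carry 1
  D+1+1 = F
  1+0 = 1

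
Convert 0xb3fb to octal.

0o131773

Expand each hex digit to 4 bits: b=1011 3=0011 f=1111 b=1011.
Group the bits in threes: 001 011 001 111 111 011 → 131773.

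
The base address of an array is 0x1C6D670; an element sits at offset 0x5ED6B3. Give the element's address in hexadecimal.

0x225AD23

Add column by column in base 16, right to left:
  0+3 = 3
  7+B = 2 carry 1
  6+6+1 = D
  D+D = A carry 1
  6+E+1 = 5 carry 1
  C+5+1 = 2 carry 1
  1+0+1 = 2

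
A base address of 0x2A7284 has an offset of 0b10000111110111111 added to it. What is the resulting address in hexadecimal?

0b10000111110111111 = 0x10FBF in hexadecimal.
Add column by column in base 16, right to left:
  4+F = 3 carry 1
  8+B+1 = 4 carry 1
  2+F+1 = 2 carry 1
  7+0+1 = 8
  A+1 = B
  2+0 = 2

0x2B8243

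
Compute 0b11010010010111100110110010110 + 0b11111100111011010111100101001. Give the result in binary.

0b111001111010010111110010111111

Add column by column in base 2, right to left:
  0+1 = 1
  1+0 = 1
  1+0 = 1
  0+1 = 1
  1+0 = 1
  0+1 = 1
  0+0 = 0
  1+0 = 1
  1+1 = 0 carry 1
  0+1+1 = 0 carry 1
  1+1+1 = 1 carry 1
  1+1+1 = 1 carry 1
  0+0+1 = 1
  0+1 = 1
  1+0 = 1
  1+1 = 0 carry 1
  1+1+1 = 1 carry 1
  1+0+1 = 0 carry 1
  0+1+1 = 0 carry 1
  1+1+1 = 1 carry 1
  0+1+1 = 0 carry 1
  0+0+1 = 1
  1+0 = 1
  0+1 = 1
  0+1 = 1
  1+1 = 0 carry 1
  0+1+1 = 0 carry 1
  1+1+1 = 1 carry 1
  1+1+1 = 1 carry 1
  final carry 1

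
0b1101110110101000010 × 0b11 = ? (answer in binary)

Multiply each base-2 digit by 3, carrying:
  0×3 = 0 → write 0
  1×3 = 3 → write 1 carry 1
  0×3+1 = 1 → write 1
  0×3 = 0 → write 0
  0×3 = 0 → write 0
  0×3 = 0 → write 0
  1×3 = 3 → write 1 carry 1
  0×3+1 = 1 → write 1
  1×3 = 3 → write 1 carry 1
  0×3+1 = 1 → write 1
  1×3 = 3 → write 1 carry 1
  1×3+1 = 4 → write 0 carry 2
  0×3+2 = 2 → write 0 carry 1
  1×3+1 = 4 → write 0 carry 2
  1×3+2 = 5 → write 1 carry 2
  1×3+2 = 5 → write 1 carry 2
  0×3+2 = 2 → write 0 carry 1
  1×3+1 = 4 → write 0 carry 2
  1×3+2 = 5 → write 1 carry 2
  remaining carry: 10

0b101001100011111000110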